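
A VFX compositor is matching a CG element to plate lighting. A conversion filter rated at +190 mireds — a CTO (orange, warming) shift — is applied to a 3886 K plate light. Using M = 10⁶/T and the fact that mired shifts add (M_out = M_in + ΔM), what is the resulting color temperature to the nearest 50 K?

2250 K

M_in = 10⁶/3886 = 257.33 mireds.
M_out = 257.33 + (+190) = 447.33 mireds.
T_out = 10⁶/447.33 = 2235.5 K → 2250 K.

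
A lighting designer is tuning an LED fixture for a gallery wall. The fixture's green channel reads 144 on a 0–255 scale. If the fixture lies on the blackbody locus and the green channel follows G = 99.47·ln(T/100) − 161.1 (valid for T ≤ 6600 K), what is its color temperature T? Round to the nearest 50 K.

ln t = (144 + 161.1) / 99.47 = 3.0673.
t = e^3.0673 = 21.483.
T = 100·t = 2148 K → 2150 K to the nearest 50 K.

2150 K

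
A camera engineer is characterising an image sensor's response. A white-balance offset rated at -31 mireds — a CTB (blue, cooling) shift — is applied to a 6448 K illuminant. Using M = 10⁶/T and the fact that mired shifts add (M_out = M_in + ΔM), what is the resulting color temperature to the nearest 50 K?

M_in = 10⁶/6448 = 155.09 mireds.
M_out = 155.09 + (-31) = 124.09 mireds.
T_out = 10⁶/124.09 = 8058.9 K → 8050 K.

8050 K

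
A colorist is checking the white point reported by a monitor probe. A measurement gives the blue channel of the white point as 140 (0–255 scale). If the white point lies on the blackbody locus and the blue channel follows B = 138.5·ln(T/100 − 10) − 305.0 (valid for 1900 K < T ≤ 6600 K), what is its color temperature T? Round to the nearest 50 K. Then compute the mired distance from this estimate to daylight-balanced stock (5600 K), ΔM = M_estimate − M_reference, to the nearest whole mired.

ln(t − 10) = (140 + 305.0) / 138.5 = 3.2130.
t − 10 = e^3.2130 = 24.853, so t = 34.853.
T = 100·t = 3485 K → 3500 K to the nearest 50 K.
M_estimate = 10⁶/3500 = 285.71; M_reference = 10⁶/5600 = 178.57.
ΔM = 285.71 − 178.57 = 107.14 → +107 mireds.

+107 mireds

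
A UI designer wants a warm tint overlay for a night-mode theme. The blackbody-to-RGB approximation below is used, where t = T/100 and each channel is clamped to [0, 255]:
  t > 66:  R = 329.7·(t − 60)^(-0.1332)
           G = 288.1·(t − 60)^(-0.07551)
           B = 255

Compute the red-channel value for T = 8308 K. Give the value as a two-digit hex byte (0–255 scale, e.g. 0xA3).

0xD9

t = 8308/100 = 83.08; the t > 66 branch applies.
R = 329.7·(83.08 − 60)^(-0.1332) = 329.7·23.08^(-0.1332) = 329.7·0.65829 = 217.038.
Rounded: 217; in hex, 0xD9.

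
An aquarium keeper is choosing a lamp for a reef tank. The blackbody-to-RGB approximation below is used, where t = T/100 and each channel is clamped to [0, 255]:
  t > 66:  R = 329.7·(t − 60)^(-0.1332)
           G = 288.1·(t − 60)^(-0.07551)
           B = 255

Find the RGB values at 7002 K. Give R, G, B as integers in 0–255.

t = 7002/100 = 70.02; the t > 66 branch applies.
R = 329.7·(70.02 − 60)^(-0.1332) = 329.7·10.02^(-0.1332) = 329.7·0.73567 = 242.551.
G = 288.1·(70.02 − 60)^(-0.07551) = 288.1·10.02^(-0.07551) = 288.1·0.84028 = 242.085.
B = 255 by definition for t > 66.
Rounded: (243, 242, 255).

R=243, G=242, B=255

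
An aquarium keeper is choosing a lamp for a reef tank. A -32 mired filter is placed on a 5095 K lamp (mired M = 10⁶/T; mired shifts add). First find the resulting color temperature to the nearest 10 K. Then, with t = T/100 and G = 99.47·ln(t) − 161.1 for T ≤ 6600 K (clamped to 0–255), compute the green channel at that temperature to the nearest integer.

248

M_in = 10⁶/5095 = 196.27; M_out = 196.27 + (-32) = 164.27.
T_out = 10⁶/164.27 = 6087.5 K → 6090 K; t = 60.9.
G = 99.47·ln 60.9 − 161.1 = 99.47·4.1092 − 161.1 = 247.645.
Rounded: 248.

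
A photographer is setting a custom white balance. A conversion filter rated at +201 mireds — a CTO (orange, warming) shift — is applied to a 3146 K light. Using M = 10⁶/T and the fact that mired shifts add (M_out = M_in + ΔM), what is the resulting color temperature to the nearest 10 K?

M_in = 10⁶/3146 = 317.86 mireds.
M_out = 317.86 + (+201) = 518.86 mireds.
T_out = 10⁶/518.86 = 1927.3 K → 1930 K.

1930 K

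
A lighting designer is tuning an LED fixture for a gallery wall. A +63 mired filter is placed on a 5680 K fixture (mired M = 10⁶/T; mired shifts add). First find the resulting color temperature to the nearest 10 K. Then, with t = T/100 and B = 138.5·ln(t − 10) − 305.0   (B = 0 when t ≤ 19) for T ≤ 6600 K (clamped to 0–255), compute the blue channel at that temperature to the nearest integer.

174

M_in = 10⁶/5680 = 176.06; M_out = 176.06 + (+63) = 239.06.
T_out = 10⁶/239.06 = 4183.1 K → 4180 K; t = 41.8.
B = 138.5·ln(41.8 − 10) − 305.0 = 138.5·ln 31.8 − 305.0 = 138.5·3.4595 − 305.0 = 174.136.
Rounded: 174.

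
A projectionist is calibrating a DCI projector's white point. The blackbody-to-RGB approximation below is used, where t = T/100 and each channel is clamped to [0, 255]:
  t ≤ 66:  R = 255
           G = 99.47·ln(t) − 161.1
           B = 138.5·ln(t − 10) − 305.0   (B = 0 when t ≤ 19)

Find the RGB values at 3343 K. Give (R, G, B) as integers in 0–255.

t = 3343/100 = 33.43; the t ≤ 66 branch applies.
R = 255 by definition for t ≤ 66.
G = 99.47·ln 33.43 − 161.1 = 99.47·3.5095 − 161.1 = 187.985.
B = 138.5·ln(33.43 − 10) − 305.0 = 138.5·ln 23.43 − 305.0 = 138.5·3.1540 − 305.0 = 131.831.
Rounded: (255, 188, 132).

(255, 188, 132)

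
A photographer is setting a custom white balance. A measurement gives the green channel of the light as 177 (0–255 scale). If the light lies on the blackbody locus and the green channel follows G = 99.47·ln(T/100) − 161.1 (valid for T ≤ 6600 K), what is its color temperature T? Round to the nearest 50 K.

3000 K

ln t = (177 + 161.1) / 99.47 = 3.3990.
t = e^3.3990 = 29.935.
T = 100·t = 2993 K → 3000 K to the nearest 50 K.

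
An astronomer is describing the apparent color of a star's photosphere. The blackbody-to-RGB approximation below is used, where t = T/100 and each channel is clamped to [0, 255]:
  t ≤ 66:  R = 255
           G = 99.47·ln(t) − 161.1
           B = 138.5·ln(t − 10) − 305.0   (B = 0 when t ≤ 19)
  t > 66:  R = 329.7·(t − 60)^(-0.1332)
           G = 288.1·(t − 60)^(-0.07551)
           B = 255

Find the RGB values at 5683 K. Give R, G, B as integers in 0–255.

t = 5683/100 = 56.83; the t ≤ 66 branch applies.
R = 255 by definition for t ≤ 66.
G = 99.47·ln 56.83 − 161.1 = 99.47·4.0401 − 161.1 = 240.765.
B = 138.5·ln(56.83 − 10) − 305.0 = 138.5·ln 46.83 − 305.0 = 138.5·3.8465 − 305.0 = 227.744.
Rounded: (255, 241, 228).

R=255, G=241, B=228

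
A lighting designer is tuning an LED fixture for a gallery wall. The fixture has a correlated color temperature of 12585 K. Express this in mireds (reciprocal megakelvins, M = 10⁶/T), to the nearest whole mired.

79 mireds

M = 10⁶ / 12585 = 79.460 → 79 mireds.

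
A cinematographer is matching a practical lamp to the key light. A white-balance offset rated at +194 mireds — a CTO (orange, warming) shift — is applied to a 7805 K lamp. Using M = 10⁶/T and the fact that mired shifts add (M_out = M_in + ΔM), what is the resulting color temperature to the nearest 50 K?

3100 K

M_in = 10⁶/7805 = 128.12 mireds.
M_out = 128.12 + (+194) = 322.12 mireds.
T_out = 10⁶/322.12 = 3104.4 K → 3100 K.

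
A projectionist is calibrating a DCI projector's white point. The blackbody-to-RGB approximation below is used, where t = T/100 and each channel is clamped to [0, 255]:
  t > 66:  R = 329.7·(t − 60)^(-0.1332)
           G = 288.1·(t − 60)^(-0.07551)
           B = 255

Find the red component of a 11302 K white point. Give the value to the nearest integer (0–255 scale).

t = 11302/100 = 113.02; the t > 66 branch applies.
R = 329.7·(113.02 − 60)^(-0.1332) = 329.7·53.02^(-0.1332) = 329.7·0.58926 = 194.278.
Rounded: 194.

194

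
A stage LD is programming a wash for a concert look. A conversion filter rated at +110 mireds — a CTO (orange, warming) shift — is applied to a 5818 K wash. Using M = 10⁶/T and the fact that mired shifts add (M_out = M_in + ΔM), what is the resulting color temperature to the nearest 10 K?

3550 K

M_in = 10⁶/5818 = 171.88 mireds.
M_out = 171.88 + (+110) = 281.88 mireds.
T_out = 10⁶/281.88 = 3547.6 K → 3550 K.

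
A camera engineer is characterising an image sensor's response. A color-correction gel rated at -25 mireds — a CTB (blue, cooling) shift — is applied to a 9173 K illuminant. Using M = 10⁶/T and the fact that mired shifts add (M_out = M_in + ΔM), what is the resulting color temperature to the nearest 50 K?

11900 K

M_in = 10⁶/9173 = 109.02 mireds.
M_out = 109.02 + (-25) = 84.02 mireds.
T_out = 10⁶/84.02 = 11902.6 K → 11900 K.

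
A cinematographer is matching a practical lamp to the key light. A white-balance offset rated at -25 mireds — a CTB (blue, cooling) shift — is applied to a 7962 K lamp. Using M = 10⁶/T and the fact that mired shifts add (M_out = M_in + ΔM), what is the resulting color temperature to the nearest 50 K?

M_in = 10⁶/7962 = 125.60 mireds.
M_out = 125.60 + (-25) = 100.60 mireds.
T_out = 10⁶/100.60 = 9940.7 K → 9950 K.

9950 K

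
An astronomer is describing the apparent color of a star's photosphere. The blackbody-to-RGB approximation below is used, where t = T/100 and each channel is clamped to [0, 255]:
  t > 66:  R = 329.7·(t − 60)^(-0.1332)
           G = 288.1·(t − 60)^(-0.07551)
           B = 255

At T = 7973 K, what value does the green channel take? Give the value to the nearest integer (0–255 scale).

t = 7973/100 = 79.73; the t > 66 branch applies.
G = 288.1·(79.73 − 60)^(-0.07551) = 288.1·19.73^(-0.07551) = 288.1·0.79837 = 230.011.
Rounded: 230.

230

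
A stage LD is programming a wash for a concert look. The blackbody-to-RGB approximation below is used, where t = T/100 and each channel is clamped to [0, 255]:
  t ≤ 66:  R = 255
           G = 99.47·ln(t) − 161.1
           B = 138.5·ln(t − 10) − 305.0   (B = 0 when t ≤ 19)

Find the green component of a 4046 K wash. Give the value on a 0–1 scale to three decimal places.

t = 4046/100 = 40.46; the t ≤ 66 branch applies.
G = 99.47·ln 40.46 − 161.1 = 99.47·3.7003 − 161.1 = 206.970.
On a 0–1 scale: 206.970/255 = 0.8116 → 0.812.

0.812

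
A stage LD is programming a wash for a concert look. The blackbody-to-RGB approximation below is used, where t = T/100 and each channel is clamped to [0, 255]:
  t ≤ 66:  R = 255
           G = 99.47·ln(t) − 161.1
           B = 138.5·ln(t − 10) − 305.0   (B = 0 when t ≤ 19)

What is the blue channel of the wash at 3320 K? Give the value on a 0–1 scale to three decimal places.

t = 3320/100 = 33.2; the t ≤ 66 branch applies.
B = 138.5·ln(33.2 − 10) − 305.0 = 138.5·ln 23.2 − 305.0 = 138.5·3.1442 − 305.0 = 130.465.
On a 0–1 scale: 130.465/255 = 0.5116 → 0.512.

0.512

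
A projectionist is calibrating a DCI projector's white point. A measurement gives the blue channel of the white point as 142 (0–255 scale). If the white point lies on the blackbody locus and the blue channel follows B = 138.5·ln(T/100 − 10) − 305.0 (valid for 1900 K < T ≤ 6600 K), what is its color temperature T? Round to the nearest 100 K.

3500 K

ln(t − 10) = (142 + 305.0) / 138.5 = 3.2274.
t − 10 = e^3.2274 = 25.215, so t = 35.215.
T = 100·t = 3521 K → 3500 K to the nearest 100 K.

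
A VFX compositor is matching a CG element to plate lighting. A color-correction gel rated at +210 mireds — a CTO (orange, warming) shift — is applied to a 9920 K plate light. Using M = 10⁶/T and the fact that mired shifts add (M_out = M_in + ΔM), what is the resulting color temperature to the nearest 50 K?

3200 K

M_in = 10⁶/9920 = 100.81 mireds.
M_out = 100.81 + (+210) = 310.81 mireds.
T_out = 10⁶/310.81 = 3217.4 K → 3200 K.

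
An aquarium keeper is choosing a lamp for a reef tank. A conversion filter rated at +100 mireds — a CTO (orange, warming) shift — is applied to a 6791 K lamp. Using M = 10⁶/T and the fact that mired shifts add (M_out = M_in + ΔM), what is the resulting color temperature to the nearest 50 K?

4050 K

M_in = 10⁶/6791 = 147.25 mireds.
M_out = 147.25 + (+100) = 247.25 mireds.
T_out = 10⁶/247.25 = 4044.4 K → 4050 K.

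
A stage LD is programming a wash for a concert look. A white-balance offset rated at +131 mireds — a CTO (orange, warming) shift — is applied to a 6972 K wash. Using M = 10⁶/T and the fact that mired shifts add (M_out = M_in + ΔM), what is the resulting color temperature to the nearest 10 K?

3640 K

M_in = 10⁶/6972 = 143.43 mireds.
M_out = 143.43 + (+131) = 274.43 mireds.
T_out = 10⁶/274.43 = 3643.9 K → 3640 K.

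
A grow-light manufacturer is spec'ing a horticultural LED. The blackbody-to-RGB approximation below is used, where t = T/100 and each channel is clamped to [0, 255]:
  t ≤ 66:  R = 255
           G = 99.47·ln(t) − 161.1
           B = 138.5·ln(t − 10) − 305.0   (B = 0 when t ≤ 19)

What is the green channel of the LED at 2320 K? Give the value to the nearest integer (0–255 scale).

152

t = 2320/100 = 23.2; the t ≤ 66 branch applies.
G = 99.47·ln 23.2 − 161.1 = 99.47·3.1442 − 161.1 = 151.649.
Rounded: 152.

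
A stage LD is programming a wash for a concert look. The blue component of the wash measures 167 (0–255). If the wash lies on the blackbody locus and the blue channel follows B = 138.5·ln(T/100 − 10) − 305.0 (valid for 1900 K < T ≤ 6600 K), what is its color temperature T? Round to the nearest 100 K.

4000 K

ln(t − 10) = (167 + 305.0) / 138.5 = 3.4079.
t − 10 = e^3.4079 = 30.203, so t = 40.203.
T = 100·t = 4020 K → 4000 K to the nearest 100 K.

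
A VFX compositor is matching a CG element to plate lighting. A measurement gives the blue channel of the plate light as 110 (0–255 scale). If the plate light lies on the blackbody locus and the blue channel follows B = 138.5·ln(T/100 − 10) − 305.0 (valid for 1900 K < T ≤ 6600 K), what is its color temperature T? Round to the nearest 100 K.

ln(t − 10) = (110 + 305.0) / 138.5 = 2.9964.
t − 10 = e^2.9964 = 20.013, so t = 30.013.
T = 100·t = 3001 K → 3000 K to the nearest 100 K.

3000 K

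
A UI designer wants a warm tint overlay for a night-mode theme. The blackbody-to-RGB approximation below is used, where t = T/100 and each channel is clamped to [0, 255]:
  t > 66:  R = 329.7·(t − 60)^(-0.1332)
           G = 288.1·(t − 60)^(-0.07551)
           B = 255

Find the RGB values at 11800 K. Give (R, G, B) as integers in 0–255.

t = 11800/100 = 118; the t > 66 branch applies.
R = 329.7·(118 − 60)^(-0.1332) = 329.7·58^(-0.1332) = 329.7·0.58225 = 191.969.
G = 288.1·(118 − 60)^(-0.07551) = 288.1·58^(-0.07551) = 288.1·0.73594 = 212.025.
B = 255 by definition for t > 66.
Rounded: (192, 212, 255).

(192, 212, 255)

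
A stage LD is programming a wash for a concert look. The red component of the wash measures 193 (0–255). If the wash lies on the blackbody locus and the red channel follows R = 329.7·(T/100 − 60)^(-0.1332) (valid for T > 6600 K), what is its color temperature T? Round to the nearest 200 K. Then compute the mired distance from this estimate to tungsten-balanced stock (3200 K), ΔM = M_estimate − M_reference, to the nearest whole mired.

-226 mireds

(t − 60)^(-0.1332) = 193/329.7 = 0.58538.
t − 60 = 0.58538^(1/-0.1332) = 0.58538^(-7.508) = 55.713, so t = 115.713.
T = 100·t = 11571 K → 11600 K to the nearest 200 K.
M_estimate = 10⁶/11600 = 86.21; M_reference = 10⁶/3200 = 312.50.
ΔM = 86.21 − 312.50 = -226.29 → -226 mireds.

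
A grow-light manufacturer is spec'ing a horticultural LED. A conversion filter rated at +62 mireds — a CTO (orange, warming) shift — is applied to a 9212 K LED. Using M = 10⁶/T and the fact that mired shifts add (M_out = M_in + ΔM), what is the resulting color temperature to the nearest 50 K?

5850 K

M_in = 10⁶/9212 = 108.55 mireds.
M_out = 108.55 + (+62) = 170.55 mireds.
T_out = 10⁶/170.55 = 5863.2 K → 5850 K.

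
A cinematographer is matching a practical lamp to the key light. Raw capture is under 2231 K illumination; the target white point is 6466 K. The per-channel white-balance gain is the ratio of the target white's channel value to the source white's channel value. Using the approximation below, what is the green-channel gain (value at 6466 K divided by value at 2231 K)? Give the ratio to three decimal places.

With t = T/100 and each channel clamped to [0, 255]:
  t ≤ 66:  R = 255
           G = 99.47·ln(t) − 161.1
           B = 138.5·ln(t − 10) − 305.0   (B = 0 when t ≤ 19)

At 2231 K (t = 22.31):
  G = 99.47·ln 22.31 − 161.1 = 99.47·3.1050 − 161.1 = 147.758.
At 6466 K (t = 64.66):
  G = 99.47·ln 64.66 − 161.1 = 99.47·4.1691 − 161.1 = 253.605.
Gain = 253.605 / 147.758 = 1.7164 → 1.716.

1.716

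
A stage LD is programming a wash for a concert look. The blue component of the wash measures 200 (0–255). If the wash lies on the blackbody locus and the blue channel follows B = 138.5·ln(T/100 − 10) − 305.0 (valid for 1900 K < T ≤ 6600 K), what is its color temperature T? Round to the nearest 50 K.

ln(t − 10) = (200 + 305.0) / 138.5 = 3.6462.
t − 10 = e^3.6462 = 38.329, so t = 48.329.
T = 100·t = 4833 K → 4850 K to the nearest 50 K.

4850 K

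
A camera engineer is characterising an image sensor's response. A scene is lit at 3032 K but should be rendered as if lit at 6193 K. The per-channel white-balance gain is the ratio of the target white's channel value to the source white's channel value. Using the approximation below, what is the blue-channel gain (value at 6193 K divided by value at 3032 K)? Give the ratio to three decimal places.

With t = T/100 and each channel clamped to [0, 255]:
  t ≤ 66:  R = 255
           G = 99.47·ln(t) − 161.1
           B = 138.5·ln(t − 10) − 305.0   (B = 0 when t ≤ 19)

2.159

At 3032 K (t = 30.32):
  B = 138.5·ln(30.32 − 10) − 305.0 = 138.5·ln 20.32 − 305.0 = 138.5·3.0116 − 305.0 = 112.107.
At 6193 K (t = 61.93):
  B = 138.5·ln(61.93 − 10) − 305.0 = 138.5·ln 51.93 − 305.0 = 138.5·3.9499 − 305.0 = 242.061.
Gain = 242.061 / 112.107 = 2.1592 → 2.159.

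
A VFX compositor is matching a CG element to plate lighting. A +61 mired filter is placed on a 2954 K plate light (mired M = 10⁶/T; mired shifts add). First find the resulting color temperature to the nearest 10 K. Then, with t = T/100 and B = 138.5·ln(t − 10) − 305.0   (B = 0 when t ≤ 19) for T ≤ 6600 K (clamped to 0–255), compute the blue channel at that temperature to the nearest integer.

70

M_in = 10⁶/2954 = 338.52; M_out = 338.52 + (+61) = 399.52.
T_out = 10⁶/399.52 = 2503.0 K → 2500 K; t = 25.
B = 138.5·ln(25 − 10) − 305.0 = 138.5·ln 15 − 305.0 = 138.5·2.7081 − 305.0 = 70.065.
Rounded: 70.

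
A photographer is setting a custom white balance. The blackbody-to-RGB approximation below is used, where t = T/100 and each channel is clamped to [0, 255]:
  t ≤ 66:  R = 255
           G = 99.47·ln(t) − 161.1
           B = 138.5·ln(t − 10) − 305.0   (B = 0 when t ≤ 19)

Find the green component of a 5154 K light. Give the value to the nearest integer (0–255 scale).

231

t = 5154/100 = 51.54; the t ≤ 66 branch applies.
G = 99.47·ln 51.54 − 161.1 = 99.47·3.9424 − 161.1 = 231.046.
Rounded: 231.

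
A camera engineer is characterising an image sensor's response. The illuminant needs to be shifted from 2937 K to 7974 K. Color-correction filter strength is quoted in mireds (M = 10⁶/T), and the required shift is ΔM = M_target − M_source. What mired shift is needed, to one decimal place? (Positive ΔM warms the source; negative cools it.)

-215.1 mireds

M_source = 10⁶/2937 = 340.483; M_target = 10⁶/7974 = 125.408.
ΔM = 125.408 − 340.483 = -215.076 → -215.1 mireds, a cooling shift.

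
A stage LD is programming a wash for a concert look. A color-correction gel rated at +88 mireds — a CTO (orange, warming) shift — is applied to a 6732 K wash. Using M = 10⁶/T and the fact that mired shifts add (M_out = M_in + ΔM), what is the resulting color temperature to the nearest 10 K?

M_in = 10⁶/6732 = 148.54 mireds.
M_out = 148.54 + (+88) = 236.54 mireds.
T_out = 10⁶/236.54 = 4227.5 K → 4230 K.

4230 K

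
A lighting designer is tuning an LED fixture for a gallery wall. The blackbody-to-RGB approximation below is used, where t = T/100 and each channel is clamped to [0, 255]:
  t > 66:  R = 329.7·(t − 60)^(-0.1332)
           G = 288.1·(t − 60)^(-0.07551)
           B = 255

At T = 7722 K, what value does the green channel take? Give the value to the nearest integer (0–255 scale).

t = 7722/100 = 77.22; the t > 66 branch applies.
G = 288.1·(77.22 − 60)^(-0.07551) = 288.1·17.22^(-0.07551) = 288.1·0.80662 = 232.386.
Rounded: 232.

232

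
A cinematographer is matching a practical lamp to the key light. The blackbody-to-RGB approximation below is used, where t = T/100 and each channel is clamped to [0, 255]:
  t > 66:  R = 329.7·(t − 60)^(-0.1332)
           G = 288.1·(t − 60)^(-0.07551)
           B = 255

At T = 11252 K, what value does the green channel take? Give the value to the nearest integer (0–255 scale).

214

t = 11252/100 = 112.52; the t > 66 branch applies.
G = 288.1·(112.52 − 60)^(-0.07551) = 288.1·52.52^(-0.07551) = 288.1·0.74148 = 213.620.
Rounded: 214.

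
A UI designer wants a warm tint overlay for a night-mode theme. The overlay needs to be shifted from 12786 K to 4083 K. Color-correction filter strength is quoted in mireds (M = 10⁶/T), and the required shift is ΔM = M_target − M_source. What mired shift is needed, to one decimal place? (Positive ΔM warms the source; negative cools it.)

M_source = 10⁶/12786 = 78.211; M_target = 10⁶/4083 = 244.918.
ΔM = 244.918 − 78.211 = 166.707 → +166.7 mireds, a warming shift.

+166.7 mireds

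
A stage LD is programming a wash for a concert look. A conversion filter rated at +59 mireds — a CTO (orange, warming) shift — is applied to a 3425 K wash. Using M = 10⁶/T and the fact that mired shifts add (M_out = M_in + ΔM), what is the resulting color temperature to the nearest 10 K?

M_in = 10⁶/3425 = 291.97 mireds.
M_out = 291.97 + (+59) = 350.97 mireds.
T_out = 10⁶/350.97 = 2849.2 K → 2850 K.

2850 K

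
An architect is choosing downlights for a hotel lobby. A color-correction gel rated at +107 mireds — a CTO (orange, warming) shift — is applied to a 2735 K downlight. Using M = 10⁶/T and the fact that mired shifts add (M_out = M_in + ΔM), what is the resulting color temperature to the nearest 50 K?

2100 K

M_in = 10⁶/2735 = 365.63 mireds.
M_out = 365.63 + (+107) = 472.63 mireds.
T_out = 10⁶/472.63 = 2115.8 K → 2100 K.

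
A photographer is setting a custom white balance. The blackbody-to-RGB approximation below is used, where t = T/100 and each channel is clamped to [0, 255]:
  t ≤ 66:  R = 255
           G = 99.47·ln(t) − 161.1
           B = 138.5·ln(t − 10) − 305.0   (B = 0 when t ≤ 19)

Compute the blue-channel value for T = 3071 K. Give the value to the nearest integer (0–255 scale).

t = 3071/100 = 30.71; the t ≤ 66 branch applies.
B = 138.5·ln(30.71 − 10) − 305.0 = 138.5·ln 20.71 − 305.0 = 138.5·3.0306 − 305.0 = 114.740.
Rounded: 115.

115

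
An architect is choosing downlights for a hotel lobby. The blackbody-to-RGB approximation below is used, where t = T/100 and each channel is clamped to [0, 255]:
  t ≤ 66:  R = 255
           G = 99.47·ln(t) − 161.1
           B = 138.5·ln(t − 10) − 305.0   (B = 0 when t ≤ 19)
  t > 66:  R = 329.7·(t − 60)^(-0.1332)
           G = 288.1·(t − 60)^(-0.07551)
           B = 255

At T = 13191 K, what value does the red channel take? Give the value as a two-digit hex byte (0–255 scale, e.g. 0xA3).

t = 13191/100 = 131.91; the t > 66 branch applies.
R = 329.7·(131.91 − 60)^(-0.1332) = 329.7·71.91^(-0.1332) = 329.7·0.56582 = 186.550.
Rounded: 187; in hex, 0xBB.

0xBB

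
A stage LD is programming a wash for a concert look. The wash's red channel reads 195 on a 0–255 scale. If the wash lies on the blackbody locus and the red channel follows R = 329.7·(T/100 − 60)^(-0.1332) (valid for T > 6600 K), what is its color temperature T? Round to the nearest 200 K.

11200 K

(t − 60)^(-0.1332) = 195/329.7 = 0.59145.
t − 60 = 0.59145^(1/-0.1332) = 0.59145^(-7.508) = 51.564, so t = 111.564.
T = 100·t = 11156 K → 11200 K to the nearest 200 K.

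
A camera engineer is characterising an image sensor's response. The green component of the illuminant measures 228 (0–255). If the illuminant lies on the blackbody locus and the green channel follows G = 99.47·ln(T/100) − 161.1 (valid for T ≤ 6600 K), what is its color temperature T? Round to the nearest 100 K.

5000 K

ln t = (228 + 161.1) / 99.47 = 3.9117.
t = e^3.9117 = 49.985.
T = 100·t = 4999 K → 5000 K to the nearest 100 K.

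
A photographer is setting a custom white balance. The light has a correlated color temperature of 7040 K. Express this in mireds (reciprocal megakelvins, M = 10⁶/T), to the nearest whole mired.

M = 10⁶ / 7040 = 142.045 → 142 mireds.

142 mireds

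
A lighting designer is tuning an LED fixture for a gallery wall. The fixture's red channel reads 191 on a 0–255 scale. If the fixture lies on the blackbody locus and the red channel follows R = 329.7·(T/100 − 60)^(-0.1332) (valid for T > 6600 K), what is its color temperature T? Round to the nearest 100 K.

(t − 60)^(-0.1332) = 191/329.7 = 0.57931.
t − 60 = 0.57931^(1/-0.1332) = 0.57931^(-7.508) = 60.245, so t = 120.245.
T = 100·t = 12025 K → 12000 K to the nearest 100 K.

12000 K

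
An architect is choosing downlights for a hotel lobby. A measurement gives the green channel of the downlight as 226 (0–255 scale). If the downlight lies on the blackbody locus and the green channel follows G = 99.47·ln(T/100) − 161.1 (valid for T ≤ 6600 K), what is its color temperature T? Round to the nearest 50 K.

ln t = (226 + 161.1) / 99.47 = 3.8916.
t = e^3.8916 = 48.990.
T = 100·t = 4899 K → 4900 K to the nearest 50 K.

4900 K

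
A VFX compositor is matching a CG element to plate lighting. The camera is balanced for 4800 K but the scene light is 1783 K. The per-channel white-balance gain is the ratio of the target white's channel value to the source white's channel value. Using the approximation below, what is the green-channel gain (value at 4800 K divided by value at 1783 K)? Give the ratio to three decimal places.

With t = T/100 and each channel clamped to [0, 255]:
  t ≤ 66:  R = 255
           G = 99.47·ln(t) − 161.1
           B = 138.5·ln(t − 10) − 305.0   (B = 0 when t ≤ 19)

1.785

At 1783 K (t = 17.83):
  G = 99.47·ln 17.83 − 161.1 = 99.47·2.8809 − 161.1 = 125.461.
At 4800 K (t = 48):
  G = 99.47·ln 48 − 161.1 = 99.47·3.8712 − 161.1 = 223.968.
Gain = 223.968 / 125.461 = 1.7852 → 1.785.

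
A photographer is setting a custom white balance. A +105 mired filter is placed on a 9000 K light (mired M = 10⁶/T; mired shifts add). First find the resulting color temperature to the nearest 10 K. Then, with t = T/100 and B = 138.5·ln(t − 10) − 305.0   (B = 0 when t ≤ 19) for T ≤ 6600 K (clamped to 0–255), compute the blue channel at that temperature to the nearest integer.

M_in = 10⁶/9000 = 111.11; M_out = 111.11 + (+105) = 216.11.
T_out = 10⁶/216.11 = 4627.2 K → 4630 K; t = 46.3.
B = 138.5·ln(46.3 − 10) − 305.0 = 138.5·ln 36.3 − 305.0 = 138.5·3.5918 − 305.0 = 192.467.
Rounded: 192.

192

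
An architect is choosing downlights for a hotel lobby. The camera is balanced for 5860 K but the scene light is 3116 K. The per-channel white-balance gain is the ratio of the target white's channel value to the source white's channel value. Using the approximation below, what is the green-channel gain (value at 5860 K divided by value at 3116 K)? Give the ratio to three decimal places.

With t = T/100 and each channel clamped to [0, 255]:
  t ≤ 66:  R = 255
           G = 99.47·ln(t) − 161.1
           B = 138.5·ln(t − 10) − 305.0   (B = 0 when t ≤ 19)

1.347

At 3116 K (t = 31.16):
  G = 99.47·ln 31.16 − 161.1 = 99.47·3.4391 − 161.1 = 180.991.
At 5860 K (t = 58.6):
  G = 99.47·ln 58.6 − 161.1 = 99.47·4.0707 − 161.1 = 243.816.
Gain = 243.816 / 180.991 = 1.3471 → 1.347.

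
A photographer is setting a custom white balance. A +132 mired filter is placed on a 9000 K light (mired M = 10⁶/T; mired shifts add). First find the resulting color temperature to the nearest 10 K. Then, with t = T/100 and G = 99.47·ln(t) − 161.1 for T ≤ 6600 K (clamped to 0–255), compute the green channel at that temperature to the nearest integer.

M_in = 10⁶/9000 = 111.11; M_out = 111.11 + (+132) = 243.11.
T_out = 10⁶/243.11 = 4113.3 K → 4110 K; t = 41.1.
G = 99.47·ln 41.1 − 161.1 = 99.47·3.7160 − 161.1 = 208.531.
Rounded: 209.

209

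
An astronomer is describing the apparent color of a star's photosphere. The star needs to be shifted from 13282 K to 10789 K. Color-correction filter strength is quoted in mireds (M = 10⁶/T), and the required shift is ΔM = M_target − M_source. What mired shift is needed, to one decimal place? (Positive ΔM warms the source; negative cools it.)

+17.4 mireds

M_source = 10⁶/13282 = 75.290; M_target = 10⁶/10789 = 92.687.
ΔM = 92.687 − 75.290 = 17.397 → +17.4 mireds, a warming shift.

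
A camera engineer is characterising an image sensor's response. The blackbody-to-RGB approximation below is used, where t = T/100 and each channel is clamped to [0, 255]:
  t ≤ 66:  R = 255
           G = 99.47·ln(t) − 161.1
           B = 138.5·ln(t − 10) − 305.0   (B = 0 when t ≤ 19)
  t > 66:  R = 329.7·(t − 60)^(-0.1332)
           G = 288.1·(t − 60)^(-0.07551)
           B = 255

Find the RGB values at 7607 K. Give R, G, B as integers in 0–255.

R=228, G=234, B=255

t = 7607/100 = 76.07; the t > 66 branch applies.
R = 329.7·(76.07 − 60)^(-0.1332) = 329.7·16.07^(-0.1332) = 329.7·0.69081 = 227.760.
G = 288.1·(76.07 − 60)^(-0.07551) = 288.1·16.07^(-0.07551) = 288.1·0.81084 = 233.602.
B = 255 by definition for t > 66.
Rounded: (228, 234, 255).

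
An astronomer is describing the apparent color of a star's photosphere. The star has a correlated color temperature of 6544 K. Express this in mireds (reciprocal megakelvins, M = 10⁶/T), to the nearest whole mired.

M = 10⁶ / 6544 = 152.812 → 153 mireds.

153 mireds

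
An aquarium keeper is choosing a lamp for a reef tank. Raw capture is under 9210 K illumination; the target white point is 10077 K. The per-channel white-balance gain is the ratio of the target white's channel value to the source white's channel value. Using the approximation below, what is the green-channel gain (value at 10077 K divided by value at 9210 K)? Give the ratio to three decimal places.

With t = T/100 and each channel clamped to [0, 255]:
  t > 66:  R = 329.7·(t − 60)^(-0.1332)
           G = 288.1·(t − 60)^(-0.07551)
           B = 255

0.982

At 9210 K (t = 92.1):
  G = 288.1·(92.1 − 60)^(-0.07551) = 288.1·32.1^(-0.07551) = 288.1·0.76956 = 221.711.
At 10077 K (t = 100.77):
  G = 288.1·(100.77 − 60)^(-0.07551) = 288.1·40.77^(-0.07551) = 288.1·0.75579 = 217.744.
Gain = 217.744 / 221.711 = 0.9821 → 0.982.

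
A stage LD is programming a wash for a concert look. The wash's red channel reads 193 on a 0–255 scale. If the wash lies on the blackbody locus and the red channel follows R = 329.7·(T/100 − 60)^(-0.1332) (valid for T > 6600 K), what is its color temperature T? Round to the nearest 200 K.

(t − 60)^(-0.1332) = 193/329.7 = 0.58538.
t − 60 = 0.58538^(1/-0.1332) = 0.58538^(-7.508) = 55.713, so t = 115.713.
T = 100·t = 11571 K → 11600 K to the nearest 200 K.

11600 K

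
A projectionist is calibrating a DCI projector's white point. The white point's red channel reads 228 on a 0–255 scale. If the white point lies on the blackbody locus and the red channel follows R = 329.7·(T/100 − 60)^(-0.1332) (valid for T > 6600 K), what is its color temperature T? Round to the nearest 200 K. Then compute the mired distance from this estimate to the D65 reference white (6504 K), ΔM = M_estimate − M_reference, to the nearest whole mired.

(t − 60)^(-0.1332) = 228/329.7 = 0.69154.
t − 60 = 0.69154^(1/-0.1332) = 0.69154^(-7.508) = 15.943, so t = 75.943.
T = 100·t = 7594 K → 7600 K to the nearest 200 K.
M_estimate = 10⁶/7600 = 131.58; M_reference = 10⁶/6504 = 153.75.
ΔM = 131.58 − 153.75 = -22.17 → -22 mireds.

-22 mireds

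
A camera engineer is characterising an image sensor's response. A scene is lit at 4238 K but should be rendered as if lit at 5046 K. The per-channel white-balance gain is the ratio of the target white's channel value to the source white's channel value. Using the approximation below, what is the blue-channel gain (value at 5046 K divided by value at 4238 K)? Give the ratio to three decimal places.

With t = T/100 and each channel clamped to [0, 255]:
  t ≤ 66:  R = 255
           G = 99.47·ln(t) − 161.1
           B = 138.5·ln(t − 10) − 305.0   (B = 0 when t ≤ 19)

At 4238 K (t = 42.38):
  B = 138.5·ln(42.38 − 10) − 305.0 = 138.5·ln 32.38 − 305.0 = 138.5·3.4775 − 305.0 = 176.639.
At 5046 K (t = 50.46):
  B = 138.5·ln(50.46 − 10) − 305.0 = 138.5·ln 40.46 − 305.0 = 138.5·3.7003 − 305.0 = 207.493.
Gain = 207.493 / 176.639 = 1.1747 → 1.175.

1.175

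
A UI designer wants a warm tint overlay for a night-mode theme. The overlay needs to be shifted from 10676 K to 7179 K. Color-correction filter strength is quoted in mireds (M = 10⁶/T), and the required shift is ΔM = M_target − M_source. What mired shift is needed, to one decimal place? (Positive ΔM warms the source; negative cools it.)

+45.6 mireds

M_source = 10⁶/10676 = 93.668; M_target = 10⁶/7179 = 139.295.
ΔM = 139.295 − 93.668 = 45.627 → +45.6 mireds, a warming shift.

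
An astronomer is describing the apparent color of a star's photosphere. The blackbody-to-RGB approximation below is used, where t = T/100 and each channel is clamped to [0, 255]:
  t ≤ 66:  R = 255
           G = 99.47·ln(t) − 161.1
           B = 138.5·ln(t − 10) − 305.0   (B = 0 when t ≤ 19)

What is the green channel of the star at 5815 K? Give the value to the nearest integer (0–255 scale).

243

t = 5815/100 = 58.15; the t ≤ 66 branch applies.
G = 99.47·ln 58.15 − 161.1 = 99.47·4.0630 − 161.1 = 243.049.
Rounded: 243.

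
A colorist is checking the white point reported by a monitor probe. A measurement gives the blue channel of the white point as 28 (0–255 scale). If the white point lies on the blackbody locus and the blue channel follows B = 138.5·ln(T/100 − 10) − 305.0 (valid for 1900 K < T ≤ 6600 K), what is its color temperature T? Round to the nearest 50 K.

ln(t − 10) = (28 + 305.0) / 138.5 = 2.4043.
t − 10 = e^2.4043 = 11.071, so t = 21.071.
T = 100·t = 2107 K → 2100 K to the nearest 50 K.

2100 K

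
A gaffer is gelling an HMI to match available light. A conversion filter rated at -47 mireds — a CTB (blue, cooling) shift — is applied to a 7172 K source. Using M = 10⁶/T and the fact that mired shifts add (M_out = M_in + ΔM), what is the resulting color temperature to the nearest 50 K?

10800 K

M_in = 10⁶/7172 = 139.43 mireds.
M_out = 139.43 + (-47) = 92.43 mireds.
T_out = 10⁶/92.43 = 10818.9 K → 10800 K.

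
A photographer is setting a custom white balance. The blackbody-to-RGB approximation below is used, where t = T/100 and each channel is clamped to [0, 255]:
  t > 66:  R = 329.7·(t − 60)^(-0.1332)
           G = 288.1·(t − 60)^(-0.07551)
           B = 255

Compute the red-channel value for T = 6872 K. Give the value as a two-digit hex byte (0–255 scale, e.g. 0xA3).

t = 6872/100 = 68.72; the t > 66 branch applies.
R = 329.7·(68.72 − 60)^(-0.1332) = 329.7·8.72^(-0.1332) = 329.7·0.74942 = 247.083.
Rounded: 247; in hex, 0xF7.

0xF7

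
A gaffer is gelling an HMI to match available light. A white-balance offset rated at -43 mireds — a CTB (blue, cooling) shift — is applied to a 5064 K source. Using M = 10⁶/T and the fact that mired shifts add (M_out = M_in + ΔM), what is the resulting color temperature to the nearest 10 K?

M_in = 10⁶/5064 = 197.47 mireds.
M_out = 197.47 + (-43) = 154.47 mireds.
T_out = 10⁶/154.47 = 6473.7 K → 6470 K.

6470 K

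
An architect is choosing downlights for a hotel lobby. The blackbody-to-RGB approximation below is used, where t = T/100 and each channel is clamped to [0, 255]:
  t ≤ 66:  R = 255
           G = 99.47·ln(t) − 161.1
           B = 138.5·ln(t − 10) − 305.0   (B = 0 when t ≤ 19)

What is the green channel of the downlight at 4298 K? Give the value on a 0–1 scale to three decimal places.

0.835

t = 4298/100 = 42.98; the t ≤ 66 branch applies.
G = 99.47·ln 42.98 − 161.1 = 99.47·3.7607 − 161.1 = 212.980.
On a 0–1 scale: 212.980/255 = 0.8352 → 0.835.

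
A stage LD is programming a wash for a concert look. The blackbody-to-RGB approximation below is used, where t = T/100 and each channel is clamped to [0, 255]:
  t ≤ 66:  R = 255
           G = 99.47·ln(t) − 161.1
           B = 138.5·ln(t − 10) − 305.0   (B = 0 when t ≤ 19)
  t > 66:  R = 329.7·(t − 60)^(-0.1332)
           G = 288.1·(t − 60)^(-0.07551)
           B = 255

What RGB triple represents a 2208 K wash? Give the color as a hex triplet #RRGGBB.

#FF9328

t = 2208/100 = 22.08; the t ≤ 66 branch applies.
R = 255 by definition for t ≤ 66.
G = 99.47·ln 22.08 − 161.1 = 99.47·3.0947 − 161.1 = 146.727.
B = 138.5·ln(22.08 − 10) − 305.0 = 138.5·ln 12.08 − 305.0 = 138.5·2.4916 − 305.0 = 40.080.
Rounded: (255, 147, 40).
In hex: #FF9328.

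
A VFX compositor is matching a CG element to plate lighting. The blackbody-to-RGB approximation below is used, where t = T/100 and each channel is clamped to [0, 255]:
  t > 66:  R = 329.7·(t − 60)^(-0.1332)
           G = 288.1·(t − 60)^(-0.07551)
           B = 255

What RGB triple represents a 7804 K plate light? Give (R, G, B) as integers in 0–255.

t = 7804/100 = 78.04; the t > 66 branch applies.
R = 329.7·(78.04 − 60)^(-0.1332) = 329.7·18.04^(-0.1332) = 329.7·0.68025 = 224.279.
G = 288.1·(78.04 − 60)^(-0.07551) = 288.1·18.04^(-0.07551) = 288.1·0.80379 = 231.571.
B = 255 by definition for t > 66.
Rounded: (224, 232, 255).

(224, 232, 255)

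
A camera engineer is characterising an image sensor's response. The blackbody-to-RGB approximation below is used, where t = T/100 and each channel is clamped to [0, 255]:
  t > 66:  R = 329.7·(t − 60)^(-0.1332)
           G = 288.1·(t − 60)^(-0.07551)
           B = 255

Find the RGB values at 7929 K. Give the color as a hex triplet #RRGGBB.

t = 7929/100 = 79.29; the t > 66 branch applies.
R = 329.7·(79.29 − 60)^(-0.1332) = 329.7·19.29^(-0.1332) = 329.7·0.67421 = 222.286.
G = 288.1·(79.29 − 60)^(-0.07551) = 288.1·19.29^(-0.07551) = 288.1·0.79973 = 230.403.
B = 255 by definition for t > 66.
Rounded: (222, 230, 255).
In hex: #DEE6FF.

#DEE6FF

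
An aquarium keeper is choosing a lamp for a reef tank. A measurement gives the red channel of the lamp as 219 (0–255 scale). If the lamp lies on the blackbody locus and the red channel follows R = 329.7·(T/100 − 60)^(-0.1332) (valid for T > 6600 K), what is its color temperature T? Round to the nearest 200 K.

(t − 60)^(-0.1332) = 219/329.7 = 0.66424.
t − 60 = 0.66424^(1/-0.1332) = 0.66424^(-7.508) = 21.572, so t = 81.572.
T = 100·t = 8157 K → 8200 K to the nearest 200 K.

8200 K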